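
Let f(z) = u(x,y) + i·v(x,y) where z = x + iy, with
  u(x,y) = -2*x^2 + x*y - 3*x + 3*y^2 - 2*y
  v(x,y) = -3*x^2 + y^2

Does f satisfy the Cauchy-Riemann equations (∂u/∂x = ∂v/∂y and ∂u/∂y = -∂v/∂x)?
∂u/∂x = -4*x + y - 3
∂v/∂y = 2*y
∂u/∂y = x + 6*y - 2
∂v/∂x = -6*x
∂u/∂x ≠ ∂v/∂y and ∂u/∂y ≠ -∂v/∂x; the Cauchy-Riemann equations are not satisfied, so f is not analytic.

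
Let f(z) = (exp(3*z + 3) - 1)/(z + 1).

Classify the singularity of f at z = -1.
removable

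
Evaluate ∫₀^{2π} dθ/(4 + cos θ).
Let J = ∫₀^{2π} dθ/(4 + cos θ).
Put z = e^{iθ}: then cos θ = (z + 1/z)/2, dθ = dz/(iz), and z runs once counterclockwise around |z| = 1:
  J = ∮_{|z|=1} 1/(4 + (z + 1/z)/2) · dz/(iz) = (2/i) ∮_{|z|=1} dz/(z^2 + 8*z + 1).
The roots of z^2 + 8*z + 1 are z = (-4 ± sqrt(4^2 - 1^2)), with sqrt(15) = sqrt(15); their product is 1, so only z₊ = -4 + sqrt(15) lies inside the unit circle (z₋ = -4 - sqrt(15) lies outside).
z₊ is a simple zero of q(z) = z^2 + 8*z + 1, so Res(1/q, z₊) = 1/q'(z₊) with q'(z) = 2*z + 8; and q'(z₊) = (z₊ - z₋) = 2*sqrt(15).
Therefore J = (2/i) · 2πi · 1/(2*sqrt(15)) = 2*pi/(sqrt(15)) = 2*sqrt(15)*pi/15

Final answer: 2*sqrt(15)*pi/15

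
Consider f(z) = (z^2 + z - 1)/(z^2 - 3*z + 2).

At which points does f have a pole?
The singularities of f are the zeros of the denominator. Factoring,
  z^2 - 3*z + 2 = (z - 2)*(z - 1)
so the candidates are z = 2, z = 1.

Check the numerator P(z) = z^2 + z - 1 at each one:
  P(2) = 5 ≠ 0, so z = 2 is a (simple) pole.
  P(1) = 1 ≠ 0, so z = 1 is a (simple) pole.

Poles of f: {1, 2}

Final answer: {1, 2}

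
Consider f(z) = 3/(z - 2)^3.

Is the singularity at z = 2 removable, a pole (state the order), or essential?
Write f(z) = g(z)/(z - 2)^3 with g(z) = 3.
g is entire and g(2) = 3 ≠ 0, so no factor of (z - 2) cancels: the Laurent expansion of f about z = 2 starts at the power -3, i.e. lim_{z→z₀} (z - z₀)^3 f(z) = 3 is finite and nonzero.
So z = 2 is a pole of order 3.

Final answer: pole of order 3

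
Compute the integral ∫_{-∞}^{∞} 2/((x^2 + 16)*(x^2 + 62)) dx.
Let f(z) = 2/((z^2 + 16)*(z^2 + 62)). The denominator has no real zeros and deg Q - deg P = 4 ≥ 2, so the integral of f over the upper semicircle |z| = R tends to 0 as R → ∞. Closing the contour in the upper half-plane,
  ∫_{-∞}^{∞} f(x) dx = 2πi · Σ Res(f, z_k)  over the poles with Im z_k > 0.

Zeros of the denominator: z^2 + 16 = 0 gives z = ±4*I; z^2 + 62 = 0 gives z = ±sqrt(62)*I.
Upper half-plane: z = 4*I, z = sqrt(62)*I (simple).

Each pole is a simple zero of Q(z) = z^4 + 78*z^2 + 992, so Res(f, z₀) = P(z₀)/Q'(z₀) with P(z) = 2, Q'(z) = 4*z^3 + 156*z:
  Res(f, 4*I) = (2)/(368*I) = -I/184
  Res(f, sqrt(62)*I) = (2)/(-92*sqrt(62)*I) = sqrt(62)*I/2852

Sum of residues: I*(-31 + 2*sqrt(62))/5704
∫_{-∞}^{∞} f(x) dx = 2πi · (I*(-31 + 2*sqrt(62))/5704) = pi*(31 - 2*sqrt(62))/2852

Final answer: pi*(31 - 2*sqrt(62))/2852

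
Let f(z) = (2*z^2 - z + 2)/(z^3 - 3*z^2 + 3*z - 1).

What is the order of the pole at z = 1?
3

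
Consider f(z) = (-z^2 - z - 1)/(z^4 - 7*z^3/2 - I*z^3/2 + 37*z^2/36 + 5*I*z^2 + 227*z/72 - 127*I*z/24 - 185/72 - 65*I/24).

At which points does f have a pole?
{-1/2 + I/2, -1/2 + I, 3/2 - I/3, 3 - 2*I/3}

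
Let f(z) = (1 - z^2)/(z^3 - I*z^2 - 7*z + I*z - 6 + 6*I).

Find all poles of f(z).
The singularities of f are the zeros of the denominator. Factoring,
  z^3 - I*z^2 - 7*z + I*z - 6 + 6*I = (z - 3)*(z + 1 - I)*(z + 2)
so the candidates are z = 3, z = -1 + I, z = -2.

Check the numerator P(z) = 1 - z^2 at each one:
  P(3) = -8 ≠ 0, so z = 3 is a (simple) pole.
  P(-1 + I) = 1 + 2*I ≠ 0, so z = -1 + I is a (simple) pole.
  P(-2) = -3 ≠ 0, so z = -2 is a (simple) pole.

Poles of f: {-2, -1 + I, 3}

Final answer: {-2, -1 + I, 3}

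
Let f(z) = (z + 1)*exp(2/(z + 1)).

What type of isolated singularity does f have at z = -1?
Let u = z + 1. Then
  e^(2/u) = Σ_{k≥0} (2)^k/(k!·u^k) = 1 + 2/u + 2/u^2 + 4/(3*u^3) + ...
which has infinitely many negative powers of u, so exp(2/(z + 1)) has an essential singularity at z = -1.
The extra factor z + 1 is a nonzero polynomial; if the product had at most a pole at z = -1, dividing by that polynomial would leave exp(2/(z + 1)) with at most a pole too — contradiction. (Equivalently, the product's Laurent series still has infinitely many negative powers.)
So the singularity is essential.

Final answer: essential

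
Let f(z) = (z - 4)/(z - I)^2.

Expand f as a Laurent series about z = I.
Put w = z - (I), i.e. z = w + I. The denominator is w^2, so it suffices to rewrite the numerator in powers of w.

P(z) = z - 4
P(w + I) = -4 + I + w

Dividing each term by w^2:
  f = (-4 + I)/w^2 + 1/w

Substituting back w = z - I:
  f(z) = (-4 + I)/(z - I)^2 + 1/(z - I)

The series is finite because the numerator is a polynomial; the negative powers form the principal part, and the coefficient of 1/(z - I) gives Res(f, I) = 1.

Final answer: (-4 + I)/(z - I)^2 + 1/(z - I)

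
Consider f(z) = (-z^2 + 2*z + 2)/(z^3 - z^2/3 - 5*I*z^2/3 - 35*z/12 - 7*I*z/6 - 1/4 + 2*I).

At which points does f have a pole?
The singularities of f are the zeros of the denominator. Factoring,
  z^3 - z^2/3 - 5*I*z^2/3 - 35*z/12 - 7*I*z/6 - 1/4 + 2*I = (z - 3/2 - I)*(z - 1/3 - 2*I/3)*(z + 3/2)
so the candidates are z = 3/2 + I, z = 1/3 + 2*I/3, z = -3/2.

Check the numerator P(z) = -z^2 + 2*z + 2 at each one:
  P(3/2 + I) = 15/4 - I ≠ 0, so z = 3/2 + I is a (simple) pole.
  P(1/3 + 2*I/3) = 3 + 8*I/9 ≠ 0, so z = 1/3 + 2*I/3 is a (simple) pole.
  P(-3/2) = -13/4 ≠ 0, so z = -3/2 is a (simple) pole.

Poles of f: {-3/2, 1/3 + 2*I/3, 3/2 + I}

Final answer: {-3/2, 1/3 + 2*I/3, 3/2 + I}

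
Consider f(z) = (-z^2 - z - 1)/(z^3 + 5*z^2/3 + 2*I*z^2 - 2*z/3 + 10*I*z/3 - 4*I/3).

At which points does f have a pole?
{-2, -2*I, 1/3}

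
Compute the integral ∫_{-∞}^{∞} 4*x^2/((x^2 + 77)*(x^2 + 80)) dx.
4*pi*(-sqrt(77) + 4*sqrt(5))/3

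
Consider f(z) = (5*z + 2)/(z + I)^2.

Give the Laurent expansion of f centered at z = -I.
(2 - 5*I)/(z + I)^2 + 5/(z + I)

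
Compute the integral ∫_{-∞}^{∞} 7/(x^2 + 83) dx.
Let f(z) = 7/(z^2 + 83). The denominator has no real zeros and deg Q - deg P = 2 ≥ 2, so the integral of f over the upper semicircle |z| = R tends to 0 as R → ∞. Closing the contour in the upper half-plane,
  ∫_{-∞}^{∞} f(x) dx = 2πi · Σ Res(f, z_k)  over the poles with Im z_k > 0.

Zeros of the denominator: z^2 + 83 = 0 gives z = ±sqrt(83)*I.
Upper half-plane: z = sqrt(83)*I (simple).

Each pole is a simple zero of Q(z) = z^2 + 83, so Res(f, z₀) = P(z₀)/Q'(z₀) with P(z) = 7, Q'(z) = 2*z:
  Res(f, sqrt(83)*I) = (7)/(2*sqrt(83)*I) = -7*sqrt(83)*I/166

∫_{-∞}^{∞} f(x) dx = 2πi · (-7*sqrt(83)*I/166) = 7*sqrt(83)*pi/83

Final answer: 7*sqrt(83)*pi/83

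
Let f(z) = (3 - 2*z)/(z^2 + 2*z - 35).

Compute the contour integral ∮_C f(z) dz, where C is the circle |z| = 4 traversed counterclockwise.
By the residue theorem, ∮_C f(z) dz = 2πi · (sum of the residues of f at the poles inside |z| = 4).

The denominator factors as (z - 5)*(z + 7), so the singularities of f are simple poles at z = 5, z = -7.
  |5|² = 25 > 16 = 4², so this pole is outside the contour.
  |-7|² = 49 > 16 = 4², so this pole is outside the contour.

No pole lies inside the contour, so f is analytic on and inside C and the integral is 0 (Cauchy's theorem).

Final answer: 0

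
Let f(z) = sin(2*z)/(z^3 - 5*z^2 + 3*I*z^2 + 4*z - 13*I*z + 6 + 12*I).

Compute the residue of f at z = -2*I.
Write f(z) = P(z)/Q(z) with P(z) = sin(2*z) and Q(z) = z^3 - 5*z^2 + 3*I*z^2 + 4*z - 13*I*z + 6 + 12*I.
The denominator factors as Q(z) = (z - 2 + I)*(z + 2*I)*(z - 3), so z = -2*I is a simple zero of Q and P is analytic there; z = -2*I is therefore a simple pole and
  Res(f, z₀) = P(z₀)/Q'(z₀).

Q'(z) = 3*z^2 - 10*z + 6*I*z + 4 - 13*I, so Q'(-2*I) = 4 + 7*I.
P(-2*I) = -I*sinh(4).

Res(f, -2*I) = (-I*sinh(4))/(4 + 7*I) = (-7/65 - 4*I/65)*sinh(4)

Final answer: (-7/65 - 4*I/65)*sinh(4)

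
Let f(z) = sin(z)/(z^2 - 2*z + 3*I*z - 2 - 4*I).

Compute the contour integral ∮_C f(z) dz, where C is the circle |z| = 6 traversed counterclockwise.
By the residue theorem, ∮_C f(z) dz = 2πi · (sum of the residues of f at the poles inside |z| = 6).

The denominator factors as (z + 2*I)*(z - 2 + I), so the singularities of f are simple poles at z = -2*I, z = 2 - I.
  |-2*I|² = 4 < 36 = 6², so this pole is inside the contour.
  |2 - I|² = 5 < 36 = 6², so this pole is inside the contour.

With P(z) = sin(z) and Q(z) = z^2 - 2*z + 3*I*z - 2 - 4*I, each pole is simple, so Res(f, z₀) = P(z₀)/Q'(z₀) with Q'(z) = 2*z - 2 + 3*I.
  Res(f, -2*I) = P(-2*I)/Q'(-2*I) = (-I*sinh(2))/(-2 - I) = (1/5 + 2*I/5)*sinh(2)
  Res(f, 2 - I) = P(2 - I)/Q'(2 - I) = (sin(2 - I))/(2 + I) = (2/5 - I/5)*sin(2 - I)

Sum of residues inside C: (2/5 - I/5)*sin(2 - I) + (1/5 + 2*I/5)*sinh(2)
∮_C f(z) dz = 2πi · ((2/5 - I/5)*sin(2 - I) + (1/5 + 2*I/5)*sinh(2)) = pi*(2/5 + 4*I/5)*sin(2 - I) + pi*(-4/5 + 2*I/5)*sinh(2)

Final answer: pi*(2/5 + 4*I/5)*sin(2 - I) + pi*(-4/5 + 2*I/5)*sinh(2)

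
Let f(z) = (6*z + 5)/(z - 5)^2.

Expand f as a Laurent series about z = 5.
Put w = z - (5), i.e. z = w + 5. The denominator is w^2, so it suffices to rewrite the numerator in powers of w.

P(z) = 6*z + 5
P(w + 5) = 35 + 6*w

Dividing each term by w^2:
  f = 35/w^2 + 6/w

Substituting back w = z - 5:
  f(z) = 35/(z - 5)^2 + 6/(z - 5)

The series is finite because the numerator is a polynomial; the negative powers form the principal part, and the coefficient of 1/(z - 5) gives Res(f, 5) = 6.

Final answer: 35/(z - 5)^2 + 6/(z - 5)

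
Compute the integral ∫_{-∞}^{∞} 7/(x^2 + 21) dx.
Let f(z) = 7/(z^2 + 21). The denominator has no real zeros and deg Q - deg P = 2 ≥ 2, so the integral of f over the upper semicircle |z| = R tends to 0 as R → ∞. Closing the contour in the upper half-plane,
  ∫_{-∞}^{∞} f(x) dx = 2πi · Σ Res(f, z_k)  over the poles with Im z_k > 0.

Zeros of the denominator: z^2 + 21 = 0 gives z = ±sqrt(21)*I.
Upper half-plane: z = sqrt(21)*I (simple).

Each pole is a simple zero of Q(z) = z^2 + 21, so Res(f, z₀) = P(z₀)/Q'(z₀) with P(z) = 7, Q'(z) = 2*z:
  Res(f, sqrt(21)*I) = (7)/(2*sqrt(21)*I) = -sqrt(21)*I/6

∫_{-∞}^{∞} f(x) dx = 2πi · (-sqrt(21)*I/6) = sqrt(21)*pi/3

Final answer: sqrt(21)*pi/3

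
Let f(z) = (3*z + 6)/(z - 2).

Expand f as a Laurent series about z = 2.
Put w = z - (2), i.e. z = w + 2. The denominator is w, so it suffices to rewrite the numerator in powers of w.

P(z) = 3*z + 6
P(w + 2) = 12 + 3*w

Dividing each term by w:
  f = 12/w + 3

Substituting back w = z - 2:
  f(z) = 12/(z - 2) + 3

The series is finite because the numerator is a polynomial; the negative powers form the principal part, and the coefficient of 1/(z - 2) gives Res(f, 2) = 12.

Final answer: 12/(z - 2) + 3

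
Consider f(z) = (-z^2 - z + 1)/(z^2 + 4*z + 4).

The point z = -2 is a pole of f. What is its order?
Factor the denominator:
  z^2 + 4*z + 4 = (z + 2)^2

The numerator P(z) = -z^2 - z + 1 has P(-2) = -1 ≠ 0, so no factor of (z + 2) cancels.
Near z = -2 we can therefore write f(z) = g(z)/(z + 2)^2 with g analytic at -2 and g(-2) ≠ 0 (g is just the numerator).

Hence z = -2 is a pole of order 2.

Final answer: 2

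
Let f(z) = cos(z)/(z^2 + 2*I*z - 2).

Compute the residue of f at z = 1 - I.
Write f(z) = P(z)/Q(z) with P(z) = cos(z) and Q(z) = z^2 + 2*I*z - 2.
The denominator factors as Q(z) = (z - 1 + I)*(z + 1 + I), so z = 1 - I is a simple zero of Q and P is analytic there; z = 1 - I is therefore a simple pole and
  Res(f, z₀) = P(z₀)/Q'(z₀).

Q'(z) = 2*z + 2*I, so Q'(1 - I) = 2.
P(1 - I) = cos(1 - I).

Res(f, 1 - I) = (cos(1 - I))/(2) = cos(1 - I)/2

Final answer: cos(1 - I)/2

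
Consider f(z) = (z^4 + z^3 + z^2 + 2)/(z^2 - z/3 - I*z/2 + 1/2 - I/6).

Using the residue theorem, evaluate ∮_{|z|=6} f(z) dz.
By the residue theorem, ∮_C f(z) dz = 2πi · (sum of the residues of f at the poles inside |z| = 6).

The denominator factors as (z - 1/3 - I)*(z + I/2), so the singularities of f are simple poles at z = 1/3 + I, z = -I/2.
  |1/3 + I|² = 10/9 < 36 = 6², so this pole is inside the contour.
  |-I/2|² = 1/4 < 36 = 6², so this pole is inside the contour.

With P(z) = z^4 + z^3 + z^2 + 2 and Q(z) = z^2 - z/3 - I*z/2 + 1/2 - I/6, each pole is simple, so Res(f, z₀) = P(z₀)/Q'(z₀) with Q'(z) = 2*z - 1/3 - I/2.
  Res(f, 1/3 + I) = P(1/3 + I)/Q'(1/3 + I) = (40/81 - 32*I/27)/(1/3 + 3*I/2) = -1568/2295 - 368*I/765
  Res(f, -I/2) = P(-I/2)/Q'(-I/2) = (29/16 + I/8)/(-1/3 - 3*I/2) = -57/170 + 771*I/680

Sum of residues inside C: -55/54 + 47*I/72
∮_C f(z) dz = 2πi · (-55/54 + 47*I/72) = pi*(-47/36 - 55*I/27)

Final answer: pi*(-47/36 - 55*I/27)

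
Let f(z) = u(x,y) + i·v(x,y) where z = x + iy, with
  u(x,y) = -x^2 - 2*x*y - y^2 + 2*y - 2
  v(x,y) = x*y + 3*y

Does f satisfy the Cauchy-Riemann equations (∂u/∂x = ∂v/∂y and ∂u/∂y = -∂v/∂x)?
∂u/∂x = -2*x - 2*y
∂v/∂y = x + 3
∂u/∂y = -2*x - 2*y + 2
∂v/∂x = y
∂u/∂x ≠ ∂v/∂y and ∂u/∂y ≠ -∂v/∂x; the Cauchy-Riemann equations are not satisfied, so f is not analytic.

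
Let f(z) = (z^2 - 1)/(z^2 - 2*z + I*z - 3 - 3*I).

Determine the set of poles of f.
The singularities of f are the zeros of the denominator. Factoring,
  z^2 - 2*z + I*z - 3 - 3*I = (z + 1 + I)*(z - 3)
so the candidates are z = -1 - I, z = 3.

Check the numerator P(z) = z^2 - 1 at each one:
  P(-1 - I) = -1 + 2*I ≠ 0, so z = -1 - I is a (simple) pole.
  P(3) = 8 ≠ 0, so z = 3 is a (simple) pole.

Poles of f: {-1 - I, 3}

Final answer: {-1 - I, 3}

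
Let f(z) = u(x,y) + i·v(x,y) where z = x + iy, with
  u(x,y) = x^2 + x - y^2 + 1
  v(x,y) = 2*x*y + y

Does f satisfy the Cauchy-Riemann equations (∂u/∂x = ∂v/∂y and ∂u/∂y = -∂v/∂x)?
∂u/∂x = 2*x + 1
∂v/∂y = 2*x + 1
∂u/∂y = -2*y
∂v/∂x = 2*y
∂u/∂x = ∂v/∂y and ∂u/∂y = -∂v/∂x hold identically; f is analytic.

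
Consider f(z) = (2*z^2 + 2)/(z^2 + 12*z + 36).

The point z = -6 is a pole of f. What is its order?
2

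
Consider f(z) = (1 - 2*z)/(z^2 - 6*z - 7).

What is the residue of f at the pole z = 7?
Write f(z) = P(z)/Q(z) with P(z) = 1 - 2*z and Q(z) = z^2 - 6*z - 7.
The denominator factors as Q(z) = (z - 7)*(z + 1), so z = 7 is a simple zero of Q and P is analytic there; z = 7 is therefore a simple pole and
  Res(f, z₀) = P(z₀)/Q'(z₀).

Q'(z) = 2*z - 6, so Q'(7) = 8.
P(7) = -13.

Res(f, 7) = (-13)/(8) = -13/8

Final answer: -13/8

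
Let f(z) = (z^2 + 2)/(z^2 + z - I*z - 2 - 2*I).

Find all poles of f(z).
The singularities of f are the zeros of the denominator. Factoring,
  z^2 + z - I*z - 2 - 2*I = (z + 2)*(z - 1 - I)
so the candidates are z = -2, z = 1 + I.

Check the numerator P(z) = z^2 + 2 at each one:
  P(-2) = 6 ≠ 0, so z = -2 is a (simple) pole.
  P(1 + I) = 2 + 2*I ≠ 0, so z = 1 + I is a (simple) pole.

Poles of f: {-2, 1 + I}

Final answer: {-2, 1 + I}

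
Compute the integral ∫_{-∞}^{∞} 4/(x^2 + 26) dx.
Let f(z) = 4/(z^2 + 26). The denominator has no real zeros and deg Q - deg P = 2 ≥ 2, so the integral of f over the upper semicircle |z| = R tends to 0 as R → ∞. Closing the contour in the upper half-plane,
  ∫_{-∞}^{∞} f(x) dx = 2πi · Σ Res(f, z_k)  over the poles with Im z_k > 0.

Zeros of the denominator: z^2 + 26 = 0 gives z = ±sqrt(26)*I.
Upper half-plane: z = sqrt(26)*I (simple).

Each pole is a simple zero of Q(z) = z^2 + 26, so Res(f, z₀) = P(z₀)/Q'(z₀) with P(z) = 4, Q'(z) = 2*z:
  Res(f, sqrt(26)*I) = (4)/(2*sqrt(26)*I) = -sqrt(26)*I/13

∫_{-∞}^{∞} f(x) dx = 2πi · (-sqrt(26)*I/13) = 2*sqrt(26)*pi/13

Final answer: 2*sqrt(26)*pi/13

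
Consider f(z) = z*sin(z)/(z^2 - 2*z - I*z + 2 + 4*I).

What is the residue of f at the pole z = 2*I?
Write f(z) = P(z)/Q(z) with P(z) = z*sin(z) and Q(z) = z^2 - 2*z - I*z + 2 + 4*I.
The denominator factors as Q(z) = (z - 2*I)*(z - 2 + I), so z = 2*I is a simple zero of Q and P is analytic there; z = 2*I is therefore a simple pole and
  Res(f, z₀) = P(z₀)/Q'(z₀).

Q'(z) = 2*z - 2 - I, so Q'(2*I) = -2 + 3*I.
P(2*I) = -2*sinh(2).

Res(f, 2*I) = (-2*sinh(2))/(-2 + 3*I) = (4/13 + 6*I/13)*sinh(2)

Final answer: (4/13 + 6*I/13)*sinh(2)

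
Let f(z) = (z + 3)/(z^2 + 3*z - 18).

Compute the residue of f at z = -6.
Write f(z) = P(z)/Q(z) with P(z) = z + 3 and Q(z) = z^2 + 3*z - 18.
The denominator factors as Q(z) = (z + 6)*(z - 3), so z = -6 is a simple zero of Q and P is analytic there; z = -6 is therefore a simple pole and
  Res(f, z₀) = P(z₀)/Q'(z₀).

Q'(z) = 2*z + 3, so Q'(-6) = -9.
P(-6) = -3.

Res(f, -6) = (-3)/(-9) = 1/3

Final answer: 1/3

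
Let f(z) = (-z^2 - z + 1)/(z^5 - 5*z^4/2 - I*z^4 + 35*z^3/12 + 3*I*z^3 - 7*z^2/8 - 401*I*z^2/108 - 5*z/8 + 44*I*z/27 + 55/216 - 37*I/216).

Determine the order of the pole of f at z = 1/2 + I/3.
Factor the denominator:
  z^5 - 5*z^4/2 - I*z^4 + 35*z^3/12 + 3*I*z^3 - 7*z^2/8 - 401*I*z^2/108 - 5*z/8 + 44*I*z/27 + 55/216 - 37*I/216 = (z - 1/2 - I/3)^3*(z - I)*(z - 1 + I)

The numerator P(z) = -z^2 - z + 1 has P(1/2 + I/3) = 13/36 - 2*I/3 ≠ 0, so no factor of (z - 1/2 - I/3) cancels.
Near z = 1/2 + I/3 we can therefore write f(z) = g(z)/(z - 1/2 - I/3)^3 with g analytic at 1/2 + I/3 and g(1/2 + I/3) ≠ 0 (g is the numerator divided by the remaining denominator factors).

Hence z = 1/2 + I/3 is a pole of order 3.

Final answer: 3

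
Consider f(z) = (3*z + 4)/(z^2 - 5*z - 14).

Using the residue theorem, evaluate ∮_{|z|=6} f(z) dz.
By the residue theorem, ∮_C f(z) dz = 2πi · (sum of the residues of f at the poles inside |z| = 6).

The denominator factors as (z + 2)*(z - 7), so the singularities of f are simple poles at z = -2, z = 7.
  |-2|² = 4 < 36 = 6², so this pole is inside the contour.
  |7|² = 49 > 36 = 6², so this pole is outside the contour.

With P(z) = 3*z + 4 and Q(z) = z^2 - 5*z - 14, each pole is simple, so Res(f, z₀) = P(z₀)/Q'(z₀) with Q'(z) = 2*z - 5.
  Res(f, -2) = P(-2)/Q'(-2) = (-2)/(-9) = 2/9

∮_C f(z) dz = 2πi · (2/9) = 4*I*pi/9

Final answer: 4*I*pi/9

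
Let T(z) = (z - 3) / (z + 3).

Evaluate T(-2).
Substitute z = -2:
  numerator:   (-2) - 3 = -5
  denominator: (-2) + 3 = 1
T(-2) = (-5)/(1) = -5

Final answer: -5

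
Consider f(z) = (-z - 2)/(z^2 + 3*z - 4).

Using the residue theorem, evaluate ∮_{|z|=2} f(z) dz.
-6*I*pi/5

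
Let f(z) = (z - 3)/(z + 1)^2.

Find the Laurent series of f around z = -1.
Put w = z - (-1), i.e. z = w - 1. The denominator is w^2, so it suffices to rewrite the numerator in powers of w.

P(z) = z - 3
P(w - 1) = -4 + w

Dividing each term by w^2:
  f = -4/w^2 + 1/w

Substituting back w = z + 1:
  f(z) = -4/(z + 1)^2 + 1/(z + 1)

The series is finite because the numerator is a polynomial; the negative powers form the principal part, and the coefficient of 1/(z + 1) gives Res(f, -1) = 1.

Final answer: -4/(z + 1)^2 + 1/(z + 1)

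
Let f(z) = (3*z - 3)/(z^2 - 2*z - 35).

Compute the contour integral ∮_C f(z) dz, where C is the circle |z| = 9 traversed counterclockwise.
By the residue theorem, ∮_C f(z) dz = 2πi · (sum of the residues of f at the poles inside |z| = 9).

The denominator factors as (z + 5)*(z - 7), so the singularities of f are simple poles at z = -5, z = 7.
  |-5|² = 25 < 81 = 9², so this pole is inside the contour.
  |7|² = 49 < 81 = 9², so this pole is inside the contour.

With P(z) = 3*z - 3 and Q(z) = z^2 - 2*z - 35, each pole is simple, so Res(f, z₀) = P(z₀)/Q'(z₀) with Q'(z) = 2*z - 2.
  Res(f, -5) = P(-5)/Q'(-5) = (-18)/(-12) = 3/2
  Res(f, 7) = P(7)/Q'(7) = (18)/(12) = 3/2

Sum of residues inside C: 3
∮_C f(z) dz = 2πi · (3) = 6*I*pi

Final answer: 6*I*pi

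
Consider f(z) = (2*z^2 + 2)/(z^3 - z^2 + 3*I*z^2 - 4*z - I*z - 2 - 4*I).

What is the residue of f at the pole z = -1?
Write f(z) = P(z)/Q(z) with P(z) = 2*z^2 + 2 and Q(z) = z^3 - z^2 + 3*I*z^2 - 4*z - I*z - 2 - 4*I.
The denominator factors as Q(z) = (z - 2 + I)*(z + 1)*(z + 2*I), so z = -1 is a simple zero of Q and P is analytic there; z = -1 is therefore a simple pole and
  Res(f, z₀) = P(z₀)/Q'(z₀).

Q'(z) = 3*z^2 - 2*z + 6*I*z - 4 - I, so Q'(-1) = 1 - 7*I.
P(-1) = 4.

Res(f, -1) = (4)/(1 - 7*I) = 2/25 + 14*I/25

Final answer: 2/25 + 14*I/25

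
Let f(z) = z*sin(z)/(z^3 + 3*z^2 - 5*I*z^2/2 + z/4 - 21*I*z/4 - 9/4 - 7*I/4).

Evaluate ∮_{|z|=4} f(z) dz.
By the residue theorem, ∮_C f(z) dz = 2πi · (sum of the residues of f at the poles inside |z| = 4).

The denominator factors as (z + 3/2 - I)*(z - I)*(z + 3/2 - I/2), so the singularities of f are simple poles at z = -3/2 + I, z = I, z = -3/2 + I/2.
  |-3/2 + I|² = 13/4 < 16 = 4², so this pole is inside the contour.
  |I|² = 1 < 16 = 4², so this pole is inside the contour.
  |-3/2 + I/2|² = 5/2 < 16 = 4², so this pole is inside the contour.

With P(z) = z*sin(z) and Q(z) = z^3 + 3*z^2 - 5*I*z^2/2 + z/4 - 21*I*z/4 - 9/4 - 7*I/4, each pole is simple, so Res(f, z₀) = P(z₀)/Q'(z₀) with Q'(z) = 3*z^2 + 6*z - 5*I*z + 1/4 - 21*I/4.
  Res(f, -3/2 + I) = P(-3/2 + I)/Q'(-3/2 + I) = ((3/2 - I)*sin(3/2 - I))/(-3*I/4) = (4/3 + 2*I)*sin(3/2 - I)
  Res(f, I) = P(I)/Q'(I) = (-sinh(1))/(9/4 + 3*I/4) = (-2/5 + 2*I/15)*sinh(1)
  Res(f, -3/2 + I/2) = P(-3/2 + I/2)/Q'(-3/2 + I/2) = ((3/2 - I/2)*sin(3/2 - I/2))/(-1/4 + 3*I/4) = (-6/5 - 8*I/5)*sin(3/2 - I/2)

Sum of residues inside C: (-6/5 - 8*I/5)*sin(3/2 - I/2) + (-2/5 + 2*I/15)*sinh(1) + (4/3 + 2*I)*sin(3/2 - I)
∮_C f(z) dz = 2πi · ((-6/5 - 8*I/5)*sin(3/2 - I/2) + (-2/5 + 2*I/15)*sinh(1) + (4/3 + 2*I)*sin(3/2 - I)) = pi*(16/5 - 12*I/5)*sin(3/2 - I/2) + pi*(-4/15 - 4*I/5)*sinh(1) + pi*(-4 + 8*I/3)*sin(3/2 - I)

Final answer: pi*(16/5 - 12*I/5)*sin(3/2 - I/2) + pi*(-4/15 - 4*I/5)*sinh(1) + pi*(-4 + 8*I/3)*sin(3/2 - I)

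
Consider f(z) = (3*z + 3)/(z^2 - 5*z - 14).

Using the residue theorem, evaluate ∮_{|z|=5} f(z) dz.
By the residue theorem, ∮_C f(z) dz = 2πi · (sum of the residues of f at the poles inside |z| = 5).

The denominator factors as (z + 2)*(z - 7), so the singularities of f are simple poles at z = -2, z = 7.
  |-2|² = 4 < 25 = 5², so this pole is inside the contour.
  |7|² = 49 > 25 = 5², so this pole is outside the contour.

With P(z) = 3*z + 3 and Q(z) = z^2 - 5*z - 14, each pole is simple, so Res(f, z₀) = P(z₀)/Q'(z₀) with Q'(z) = 2*z - 5.
  Res(f, -2) = P(-2)/Q'(-2) = (-3)/(-9) = 1/3

∮_C f(z) dz = 2πi · (1/3) = 2*I*pi/3

Final answer: 2*I*pi/3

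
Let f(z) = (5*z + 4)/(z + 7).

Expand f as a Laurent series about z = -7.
-31/(z + 7) + 5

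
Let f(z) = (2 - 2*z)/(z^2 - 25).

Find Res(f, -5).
-6/5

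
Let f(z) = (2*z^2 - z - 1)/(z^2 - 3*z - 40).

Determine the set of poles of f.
The singularities of f are the zeros of the denominator. Factoring,
  z^2 - 3*z - 40 = (z + 5)*(z - 8)
so the candidates are z = -5, z = 8.

Check the numerator P(z) = 2*z^2 - z - 1 at each one:
  P(-5) = 54 ≠ 0, so z = -5 is a (simple) pole.
  P(8) = 119 ≠ 0, so z = 8 is a (simple) pole.

Poles of f: {-5, 8}

Final answer: {-5, 8}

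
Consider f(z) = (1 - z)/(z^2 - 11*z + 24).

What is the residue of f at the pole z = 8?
-7/5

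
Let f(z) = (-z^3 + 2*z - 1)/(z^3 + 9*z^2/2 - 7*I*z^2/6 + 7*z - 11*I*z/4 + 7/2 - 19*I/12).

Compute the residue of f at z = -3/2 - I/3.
5517/3380 - 3793*I/10140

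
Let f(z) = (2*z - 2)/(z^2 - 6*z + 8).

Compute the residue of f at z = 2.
Write f(z) = P(z)/Q(z) with P(z) = 2*z - 2 and Q(z) = z^2 - 6*z + 8.
The denominator factors as Q(z) = (z - 2)*(z - 4), so z = 2 is a simple zero of Q and P is analytic there; z = 2 is therefore a simple pole and
  Res(f, z₀) = P(z₀)/Q'(z₀).

Q'(z) = 2*z - 6, so Q'(2) = -2.
P(2) = 2.

Res(f, 2) = (2)/(-2) = -1

Final answer: -1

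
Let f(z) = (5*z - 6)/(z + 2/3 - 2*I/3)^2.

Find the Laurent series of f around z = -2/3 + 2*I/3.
(-28/3 + 10*I/3)/(z + 2/3 - 2*I/3)^2 + 5/(z + 2/3 - 2*I/3)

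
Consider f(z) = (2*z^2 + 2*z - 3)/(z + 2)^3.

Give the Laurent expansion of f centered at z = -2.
Put w = z - (-2), i.e. z = w - 2. The denominator is w^3, so it suffices to rewrite the numerator in powers of w.

P(z) = 2*z^2 + 2*z - 3
P(w - 2) = 1 - 6*w + 2*w^2

Dividing each term by w^3:
  f = 1/w^3 - 6/w^2 + 2/w

Substituting back w = z + 2:
  f(z) = 1/(z + 2)^3 - 6/(z + 2)^2 + 2/(z + 2)

The series is finite because the numerator is a polynomial; the negative powers form the principal part, and the coefficient of 1/(z + 2) gives Res(f, -2) = 2.

Final answer: 1/(z + 2)^3 - 6/(z + 2)^2 + 2/(z + 2)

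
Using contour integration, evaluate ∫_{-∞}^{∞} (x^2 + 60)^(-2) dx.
sqrt(15)*pi/3600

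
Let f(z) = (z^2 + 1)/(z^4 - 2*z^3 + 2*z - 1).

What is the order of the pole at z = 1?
Factor the denominator:
  z^4 - 2*z^3 + 2*z - 1 = (z - 1)^3*(z + 1)

The numerator P(z) = z^2 + 1 has P(1) = 2 ≠ 0, so no factor of (z - 1) cancels.
Near z = 1 we can therefore write f(z) = g(z)/(z - 1)^3 with g analytic at 1 and g(1) ≠ 0 (g is the numerator divided by the remaining denominator factors).

Hence z = 1 is a pole of order 3.

Final answer: 3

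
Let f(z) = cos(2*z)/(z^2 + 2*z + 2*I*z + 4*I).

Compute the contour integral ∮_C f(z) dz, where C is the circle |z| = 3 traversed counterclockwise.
By the residue theorem, ∮_C f(z) dz = 2πi · (sum of the residues of f at the poles inside |z| = 3).

The denominator factors as (z + 2*I)*(z + 2), so the singularities of f are simple poles at z = -2*I, z = -2.
  |-2*I|² = 4 < 9 = 3², so this pole is inside the contour.
  |-2|² = 4 < 9 = 3², so this pole is inside the contour.

With P(z) = cos(2*z) and Q(z) = z^2 + 2*z + 2*I*z + 4*I, each pole is simple, so Res(f, z₀) = P(z₀)/Q'(z₀) with Q'(z) = 2*z + 2 + 2*I.
  Res(f, -2*I) = P(-2*I)/Q'(-2*I) = (cosh(4))/(2 - 2*I) = (1/4 + I/4)*cosh(4)
  Res(f, -2) = P(-2)/Q'(-2) = (cos(4))/(-2 + 2*I) = (-1/4 - I/4)*cos(4)

Sum of residues inside C: (-1/4 - I/4)*cos(4) + (1/4 + I/4)*cosh(4)
∮_C f(z) dz = 2πi · ((-1/4 - I/4)*cos(4) + (1/4 + I/4)*cosh(4)) = pi*(1/2 - I/2)*cos(4) + pi*(-1/2 + I/2)*cosh(4)

Final answer: pi*(1/2 - I/2)*cos(4) + pi*(-1/2 + I/2)*cosh(4)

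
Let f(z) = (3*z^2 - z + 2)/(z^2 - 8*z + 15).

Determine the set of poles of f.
The singularities of f are the zeros of the denominator. Factoring,
  z^2 - 8*z + 15 = (z - 5)*(z - 3)
so the candidates are z = 5, z = 3.

Check the numerator P(z) = 3*z^2 - z + 2 at each one:
  P(5) = 72 ≠ 0, so z = 5 is a (simple) pole.
  P(3) = 26 ≠ 0, so z = 3 is a (simple) pole.

Poles of f: {3, 5}

Final answer: {3, 5}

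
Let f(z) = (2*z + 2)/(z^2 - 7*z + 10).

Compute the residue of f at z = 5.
4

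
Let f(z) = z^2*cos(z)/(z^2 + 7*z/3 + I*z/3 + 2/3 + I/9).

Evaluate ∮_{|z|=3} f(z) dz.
By the residue theorem, ∮_C f(z) dz = 2πi · (sum of the residues of f at the poles inside |z| = 3).

The denominator factors as (z + 1/3)*(z + 2 + I/3), so the singularities of f are simple poles at z = -1/3, z = -2 - I/3.
  |-1/3|² = 1/9 < 9 = 3², so this pole is inside the contour.
  |-2 - I/3|² = 37/9 < 9 = 3², so this pole is inside the contour.

With P(z) = z^2*cos(z) and Q(z) = z^2 + 7*z/3 + I*z/3 + 2/3 + I/9, each pole is simple, so Res(f, z₀) = P(z₀)/Q'(z₀) with Q'(z) = 2*z + 7/3 + I/3.
  Res(f, -1/3) = P(-1/3)/Q'(-1/3) = (cos(1/3)/9)/(5/3 + I/3) = (5/78 - I/78)*cos(1/3)
  Res(f, -2 - I/3) = P(-2 - I/3)/Q'(-2 - I/3) = ((35/9 + 4*I/3)*cos(2 + I/3))/(-5/3 - I/3) = (-187/78 - 25*I/78)*cos(2 + I/3)

Sum of residues inside C: (5/78 - I/78)*cos(1/3) + (-187/78 - 25*I/78)*cos(2 + I/3)
∮_C f(z) dz = 2πi · ((5/78 - I/78)*cos(1/3) + (-187/78 - 25*I/78)*cos(2 + I/3)) = pi*(1/39 + 5*I/39)*cos(1/3) + pi*(25/39 - 187*I/39)*cos(2 + I/3)

Final answer: pi*(1/39 + 5*I/39)*cos(1/3) + pi*(25/39 - 187*I/39)*cos(2 + I/3)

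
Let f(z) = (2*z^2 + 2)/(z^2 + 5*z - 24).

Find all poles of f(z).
The singularities of f are the zeros of the denominator. Factoring,
  z^2 + 5*z - 24 = (z + 8)*(z - 3)
so the candidates are z = -8, z = 3.

Check the numerator P(z) = 2*z^2 + 2 at each one:
  P(-8) = 130 ≠ 0, so z = -8 is a (simple) pole.
  P(3) = 20 ≠ 0, so z = 3 is a (simple) pole.

Poles of f: {-8, 3}

Final answer: {-8, 3}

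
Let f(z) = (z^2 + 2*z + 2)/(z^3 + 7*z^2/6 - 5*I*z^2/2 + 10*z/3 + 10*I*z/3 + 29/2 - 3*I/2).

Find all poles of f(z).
{-3/2 + 3*I/2, -2/3 + 3*I, 1 - 2*I}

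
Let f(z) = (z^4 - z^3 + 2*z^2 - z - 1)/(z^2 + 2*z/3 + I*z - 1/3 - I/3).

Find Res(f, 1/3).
Write f(z) = P(z)/Q(z) with P(z) = z^4 - z^3 + 2*z^2 - z - 1 and Q(z) = z^2 + 2*z/3 + I*z - 1/3 - I/3.
The denominator factors as Q(z) = (z - 1/3)*(z + 1 + I), so z = 1/3 is a simple zero of Q and P is analytic there; z = 1/3 is therefore a simple pole and
  Res(f, z₀) = P(z₀)/Q'(z₀).

Q'(z) = 2*z + 2/3 + I, so Q'(1/3) = 4/3 + I.
P(1/3) = -92/81.

Res(f, 1/3) = (-92/81)/(4/3 + I) = -368/675 + 92*I/225

Final answer: -368/675 + 92*I/225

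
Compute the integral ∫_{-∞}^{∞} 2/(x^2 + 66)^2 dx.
Let f(z) = 2/(z^2 + 66)^2. The denominator has no real zeros and deg Q - deg P = 4 ≥ 2, so the integral of f over the upper semicircle |z| = R tends to 0 as R → ∞. Closing the contour in the upper half-plane,
  ∫_{-∞}^{∞} f(x) dx = 2πi · Σ Res(f, z_k)  over the poles with Im z_k > 0.

Zeros of the denominator: z^2 + 66 = 0 gives z = ±sqrt(66)*I.
Upper half-plane: z = sqrt(66)*I (a pole of order 2).

Write f(z) = g(z)/(z - sqrt(66)*I)^2 with g(z) = 2/(z + sqrt(66)*I)^2. For a double pole, Res(f, z₀) = g'(z₀):
  g'(z) = -4/(z + sqrt(66)*I)^3
  Res(f, sqrt(66)*I) = g'(sqrt(66)*I) = -sqrt(66)*I/8712

∫_{-∞}^{∞} f(x) dx = 2πi · (-sqrt(66)*I/8712) = sqrt(66)*pi/4356

Final answer: sqrt(66)*pi/4356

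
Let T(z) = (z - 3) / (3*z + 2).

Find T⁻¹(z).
Set w = T(z) = (z - 3) / (3*z + 2) and solve for z:
  w*(3*z + 2) = z - 3
  2*w + z*(3*w - 1) + 3 = 0
  z*(3*w - 1) = -2*w - 3
  z = (2*w + 3)/(1 - 3*w)
Renaming the variable, T⁻¹(z) = (2*z + 3)/(-3*z + 1) = (-2*z - 3)/(3*z - 1).
(Check: ad - bc = 11 ≠ 0, so T is invertible.)

Final answer: (-2*z - 3)/(3*z - 1)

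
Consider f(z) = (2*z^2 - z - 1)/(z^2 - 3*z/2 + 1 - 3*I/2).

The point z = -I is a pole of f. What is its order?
Factor the denominator:
  z^2 - 3*z/2 + 1 - 3*I/2 = (z + I)*(z - 3/2 - I)

The numerator P(z) = 2*z^2 - z - 1 has P(-I) = -3 + I ≠ 0, so no factor of (z + I) cancels.
Near z = -I we can therefore write f(z) = g(z)/(z + I) with g analytic at -I and g(-I) ≠ 0 (g is the numerator divided by the remaining denominator factors).

Hence z = -I is a pole of order 1.

Final answer: 1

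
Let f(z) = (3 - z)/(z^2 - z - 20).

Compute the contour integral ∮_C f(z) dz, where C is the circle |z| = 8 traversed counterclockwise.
-2*I*pi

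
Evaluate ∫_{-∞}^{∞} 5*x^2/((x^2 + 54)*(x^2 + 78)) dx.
5*pi*(-3*sqrt(6) + sqrt(78))/24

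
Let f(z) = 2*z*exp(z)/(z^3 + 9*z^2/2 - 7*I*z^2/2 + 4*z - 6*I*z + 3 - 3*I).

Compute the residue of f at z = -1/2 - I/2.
Write f(z) = P(z)/Q(z) with P(z) = 2*z*exp(z) and Q(z) = z^3 + 9*z^2/2 - 7*I*z^2/2 + 4*z - 6*I*z + 3 - 3*I.
The denominator factors as Q(z) = (z + 1 - I)*(z + 1/2 + I/2)*(z + 3 - 3*I), so z = -1/2 - I/2 is a simple zero of Q and P is analytic there; z = -1/2 - I/2 is therefore a simple pole and
  Res(f, z₀) = P(z₀)/Q'(z₀).

Q'(z) = 3*z^2 + 9*z - 7*I*z + 4 - 6*I, so Q'(-1/2 - I/2) = -4 - 11*I/2.
P(-1/2 - I/2) = (-1 - I)*exp(-1/2 - I/2).

Res(f, -1/2 - I/2) = ((-1 - I)*exp(-1/2 - I/2))/(-4 - 11*I/2) = (38/185 - 6*I/185)*exp(-1/2 - I/2)

Final answer: (38/185 - 6*I/185)*exp(-1/2 - I/2)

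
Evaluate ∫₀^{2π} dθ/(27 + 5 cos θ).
sqrt(11)*pi/44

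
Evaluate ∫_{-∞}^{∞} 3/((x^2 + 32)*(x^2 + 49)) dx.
3*pi*(-8 + 7*sqrt(2))/952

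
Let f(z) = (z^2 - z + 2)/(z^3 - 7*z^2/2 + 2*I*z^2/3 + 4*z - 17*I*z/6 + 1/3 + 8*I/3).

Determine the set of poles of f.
{-2*I/3, 3/2 - I, 2 + I}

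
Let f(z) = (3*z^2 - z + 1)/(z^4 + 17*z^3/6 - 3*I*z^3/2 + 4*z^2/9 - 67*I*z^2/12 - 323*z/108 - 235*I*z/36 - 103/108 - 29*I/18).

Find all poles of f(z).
The singularities of f are the zeros of the denominator. Factoring,
  z^4 + 17*z^3/6 - 3*I*z^3/2 + 4*z^2/9 - 67*I*z^2/12 - 323*z/108 - 235*I*z/36 - 103/108 - 29*I/18 = (z + 3/2 + I/3)*(z + 1/3)*(z - 1 - 3*I/2)*(z + 2 - I/3)
so the candidates are z = -3/2 - I/3, z = -1/3, z = 1 + 3*I/2, z = -2 + I/3.

Check the numerator P(z) = 3*z^2 - z + 1 at each one:
  P(-3/2 - I/3) = 107/12 + 10*I/3 ≠ 0, so z = -3/2 - I/3 is a (simple) pole.
  P(-1/3) = 5/3 ≠ 0, so z = -1/3 is a (simple) pole.
  P(1 + 3*I/2) = -15/4 + 15*I/2 ≠ 0, so z = 1 + 3*I/2 is a (simple) pole.
  P(-2 + I/3) = 44/3 - 13*I/3 ≠ 0, so z = -2 + I/3 is a (simple) pole.

Poles of f: {-2 + I/3, -3/2 - I/3, -1/3, 1 + 3*I/2}

Final answer: {-2 + I/3, -3/2 - I/3, -1/3, 1 + 3*I/2}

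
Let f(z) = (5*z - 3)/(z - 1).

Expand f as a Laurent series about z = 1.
Put w = z - (1), i.e. z = w + 1. The denominator is w, so it suffices to rewrite the numerator in powers of w.

P(z) = 5*z - 3
P(w + 1) = 2 + 5*w

Dividing each term by w:
  f = 2/w + 5

Substituting back w = z - 1:
  f(z) = 2/(z - 1) + 5

The series is finite because the numerator is a polynomial; the negative powers form the principal part, and the coefficient of 1/(z - 1) gives Res(f, 1) = 2.

Final answer: 2/(z - 1) + 5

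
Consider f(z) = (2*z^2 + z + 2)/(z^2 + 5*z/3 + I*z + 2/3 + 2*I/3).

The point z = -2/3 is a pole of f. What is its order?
1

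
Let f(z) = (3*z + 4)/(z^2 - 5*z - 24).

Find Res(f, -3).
Write f(z) = P(z)/Q(z) with P(z) = 3*z + 4 and Q(z) = z^2 - 5*z - 24.
The denominator factors as Q(z) = (z - 8)*(z + 3), so z = -3 is a simple zero of Q and P is analytic there; z = -3 is therefore a simple pole and
  Res(f, z₀) = P(z₀)/Q'(z₀).

Q'(z) = 2*z - 5, so Q'(-3) = -11.
P(-3) = -5.

Res(f, -3) = (-5)/(-11) = 5/11

Final answer: 5/11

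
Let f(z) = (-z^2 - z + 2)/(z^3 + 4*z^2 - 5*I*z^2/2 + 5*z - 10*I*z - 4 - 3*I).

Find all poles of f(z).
{-3 - I, -1 + 3*I, I/2}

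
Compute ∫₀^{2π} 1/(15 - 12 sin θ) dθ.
Call the integral J. The integrand is 2π-periodic and we integrate over a full period, so shifting θ does not change the value (θ → θ + π/2 turns sin θ into cos θ; θ → θ + π flips the sign of the trig term). Hence
  J = ∫₀^{2π} dθ/(15 + 12 cos θ).
Put z = e^{iθ}: then cos θ = (z + 1/z)/2, dθ = dz/(iz), and z runs once counterclockwise around |z| = 1:
  J = ∮_{|z|=1} 1/(15 + 12*(z + 1/z)/2) · dz/(iz) = (2/i) ∮_{|z|=1} dz/(12*z^2 + 30*z + 12).
The roots of 12*z^2 + 30*z + 12 are z = (-15 ± sqrt(15^2 - 12^2))/12, with sqrt(81) = 9; their product is 1, so only z₊ = -1/2 lies inside the unit circle (z₋ = -2 lies outside).
z₊ is a simple zero of q(z) = 12*z^2 + 30*z + 12, so Res(1/q, z₊) = 1/q'(z₊) with q'(z) = 24*z + 30; and q'(z₊) = 12*(z₊ - z₋) = 18.
Therefore J = (2/i) · 2πi · 1/(18) = 2*pi/(9) = 2*pi/9

Final answer: 2*pi/9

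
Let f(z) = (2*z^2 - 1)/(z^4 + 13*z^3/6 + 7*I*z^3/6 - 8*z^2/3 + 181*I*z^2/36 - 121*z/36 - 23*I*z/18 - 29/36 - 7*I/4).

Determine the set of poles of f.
{-3 + I/2, -1/2, 1/3 - I, 1 - 2*I/3}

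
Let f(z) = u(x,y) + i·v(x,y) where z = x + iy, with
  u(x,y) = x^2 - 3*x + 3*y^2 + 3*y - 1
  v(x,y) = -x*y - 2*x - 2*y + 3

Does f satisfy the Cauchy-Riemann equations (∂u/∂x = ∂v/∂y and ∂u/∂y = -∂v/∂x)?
∂u/∂x = 2*x - 3
∂v/∂y = -x - 2
∂u/∂y = 6*y + 3
∂v/∂x = -y - 2
∂u/∂x ≠ ∂v/∂y and ∂u/∂y ≠ -∂v/∂x; the Cauchy-Riemann equations are not satisfied, so f is not analytic.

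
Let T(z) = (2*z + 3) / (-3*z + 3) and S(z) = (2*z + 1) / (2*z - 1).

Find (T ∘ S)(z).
(T ∘ S)(z) = T(S(z)) = ((2)*S(z) + (3))/((-3)*S(z) + (3)). Multiply numerator and denominator by 2*z - 1:
  numerator:   (2)*(2*z + 1) + (3)*(2*z - 1) = 10*z - 1
  denominator: (-3)*(2*z + 1) + (3)*(2*z - 1) = -6
(T ∘ S)(z) = (10*z - 1)/(-6) = (-10*z + 1)/6

Final answer: (-10*z + 1)/6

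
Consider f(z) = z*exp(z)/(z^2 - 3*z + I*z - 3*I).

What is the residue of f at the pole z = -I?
Write f(z) = P(z)/Q(z) with P(z) = z*exp(z) and Q(z) = z^2 - 3*z + I*z - 3*I.
The denominator factors as Q(z) = (z + I)*(z - 3), so z = -I is a simple zero of Q and P is analytic there; z = -I is therefore a simple pole and
  Res(f, z₀) = P(z₀)/Q'(z₀).

Q'(z) = 2*z - 3 + I, so Q'(-I) = -3 - I.
P(-I) = -I*exp(-I).

Res(f, -I) = (-I*exp(-I))/(-3 - I) = (1/10 + 3*I/10)*exp(-I)

Final answer: (1/10 + 3*I/10)*exp(-I)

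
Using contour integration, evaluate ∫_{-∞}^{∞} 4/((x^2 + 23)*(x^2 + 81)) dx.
2*pi*(-23 + 9*sqrt(23))/6003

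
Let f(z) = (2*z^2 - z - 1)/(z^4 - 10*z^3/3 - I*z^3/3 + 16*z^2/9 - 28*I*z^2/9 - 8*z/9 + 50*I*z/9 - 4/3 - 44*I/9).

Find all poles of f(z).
The singularities of f are the zeros of the denominator. Factoring,
  z^4 - 10*z^3/3 - I*z^3/3 + 16*z^2/9 - 28*I*z^2/9 - 8*z/9 + 50*I*z/9 - 4/3 - 44*I/9 = (z - 3 - I)*(z - 2/3 - I)*(z - 2/3 + 2*I/3)*(z + 1 + I)
so the candidates are z = 3 + I, z = 2/3 + I, z = 2/3 - 2*I/3, z = -1 - I.

Check the numerator P(z) = 2*z^2 - z - 1 at each one:
  P(3 + I) = 12 + 11*I ≠ 0, so z = 3 + I is a (simple) pole.
  P(2/3 + I) = -25/9 + 5*I/3 ≠ 0, so z = 2/3 + I is a (simple) pole.
  P(2/3 - 2*I/3) = -5/3 - 10*I/9 ≠ 0, so z = 2/3 - 2*I/3 is a (simple) pole.
  P(-1 - I) = 5*I ≠ 0, so z = -1 - I is a (simple) pole.

Poles of f: {-1 - I, 2/3 - 2*I/3, 2/3 + I, 3 + I}

Final answer: {-1 - I, 2/3 - 2*I/3, 2/3 + I, 3 + I}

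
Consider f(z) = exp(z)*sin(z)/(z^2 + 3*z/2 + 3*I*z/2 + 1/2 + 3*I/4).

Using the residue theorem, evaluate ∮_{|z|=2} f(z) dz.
By the residue theorem, ∮_C f(z) dz = 2πi · (sum of the residues of f at the poles inside |z| = 2).

The denominator factors as (z + 1 + 3*I/2)*(z + 1/2), so the singularities of f are simple poles at z = -1 - 3*I/2, z = -1/2.
  |-1 - 3*I/2|² = 13/4 < 4 = 2², so this pole is inside the contour.
  |-1/2|² = 1/4 < 4 = 2², so this pole is inside the contour.

With P(z) = exp(z)*sin(z) and Q(z) = z^2 + 3*z/2 + 3*I*z/2 + 1/2 + 3*I/4, each pole is simple, so Res(f, z₀) = P(z₀)/Q'(z₀) with Q'(z) = 2*z + 3/2 + 3*I/2.
  Res(f, -1 - 3*I/2) = P(-1 - 3*I/2)/Q'(-1 - 3*I/2) = (-exp(-1 - 3*I/2)*sin(1 + 3*I/2))/(-1/2 - 3*I/2) = (1/5 - 3*I/5)*exp(-1 - 3*I/2)*sin(1 + 3*I/2)
  Res(f, -1/2) = P(-1/2)/Q'(-1/2) = (-exp(-1/2)*sin(1/2))/(1/2 + 3*I/2) = (-1/5 + 3*I/5)*exp(-1/2)*sin(1/2)

Sum of residues inside C: (1/5 - 3*I/5)*exp(-1 - 3*I/2)*sin(1 + 3*I/2) + (-1/5 + 3*I/5)*exp(-1/2)*sin(1/2)
∮_C f(z) dz = 2πi · ((1/5 - 3*I/5)*exp(-1 - 3*I/2)*sin(1 + 3*I/2) + (-1/5 + 3*I/5)*exp(-1/2)*sin(1/2)) = pi*(6/5 + 2*I/5)*exp(-1 - 3*I/2)*sin(1 + 3*I/2) + pi*(-6/5 - 2*I/5)*exp(-1/2)*sin(1/2)

Final answer: pi*(6/5 + 2*I/5)*exp(-1 - 3*I/2)*sin(1 + 3*I/2) + pi*(-6/5 - 2*I/5)*exp(-1/2)*sin(1/2)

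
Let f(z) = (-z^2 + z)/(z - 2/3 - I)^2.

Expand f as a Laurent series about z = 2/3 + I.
Put w = z - (2/3 + I), i.e. z = w + 2/3 + I. The denominator is w^2, so it suffices to rewrite the numerator in powers of w.

P(z) = -z^2 + z
P(w + 2/3 + I) = 11/9 - I/3 + (-1/3 - 2*I)*w - w^2

Dividing each term by w^2:
  f = (11/9 - I/3)/w^2 + (-1/3 - 2*I)/w - 1

Substituting back w = z - 2/3 - I:
  f(z) = (11/9 - I/3)/(z - 2/3 - I)^2 + (-1/3 - 2*I)/(z - 2/3 - I) - 1

The series is finite because the numerator is a polynomial; the negative powers form the principal part, and the coefficient of 1/(z - 2/3 - I) gives Res(f, 2/3 + I) = -1/3 - 2*I.

Final answer: (11/9 - I/3)/(z - 2/3 - I)^2 + (-1/3 - 2*I)/(z - 2/3 - I) - 1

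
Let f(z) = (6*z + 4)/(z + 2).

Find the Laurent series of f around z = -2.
Put w = z - (-2), i.e. z = w - 2. The denominator is w, so it suffices to rewrite the numerator in powers of w.

P(z) = 6*z + 4
P(w - 2) = -8 + 6*w

Dividing each term by w:
  f = -8/w + 6

Substituting back w = z + 2:
  f(z) = -8/(z + 2) + 6

The series is finite because the numerator is a polynomial; the negative powers form the principal part, and the coefficient of 1/(z + 2) gives Res(f, -2) = -8.

Final answer: -8/(z + 2) + 6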